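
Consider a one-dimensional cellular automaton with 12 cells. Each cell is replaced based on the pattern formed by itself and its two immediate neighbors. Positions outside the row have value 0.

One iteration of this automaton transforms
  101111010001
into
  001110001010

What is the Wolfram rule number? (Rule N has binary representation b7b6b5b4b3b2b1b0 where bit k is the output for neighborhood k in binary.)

position 3: 111 → 1  (bit 7 = 1)
position 5: 110 → 0  (bit 6 = 0)
position 1: 101 → 0  (bit 5 = 0)
position 8: 100 → 1  (bit 4 = 1)
position 2: 011 → 1  (bit 3 = 1)
position 0: 010 → 0  (bit 2 = 0)
position 10: 001 → 1  (bit 1 = 1)
position 9: 000 → 0  (bit 0 = 0)
bits b7..b0 = 10011010 = 154

154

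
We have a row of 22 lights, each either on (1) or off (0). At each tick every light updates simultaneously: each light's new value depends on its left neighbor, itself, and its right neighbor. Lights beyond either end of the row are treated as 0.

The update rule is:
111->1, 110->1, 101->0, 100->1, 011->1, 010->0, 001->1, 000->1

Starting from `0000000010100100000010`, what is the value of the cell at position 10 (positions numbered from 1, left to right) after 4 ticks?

tick 1: 1111111100011011111101
tick 2: 1111111111111011111100
tick 3: 1111111111111011111111
tick 4: 1111111111111011111111
position 10 holds 1

1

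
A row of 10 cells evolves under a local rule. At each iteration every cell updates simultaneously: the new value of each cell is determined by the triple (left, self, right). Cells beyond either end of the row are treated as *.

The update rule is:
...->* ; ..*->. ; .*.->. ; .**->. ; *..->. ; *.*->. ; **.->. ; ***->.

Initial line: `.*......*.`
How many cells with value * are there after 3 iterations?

4

...****...
.*......*.  (repeats iteration 0; period 2)
iteration 3: ...****...
count of *: 4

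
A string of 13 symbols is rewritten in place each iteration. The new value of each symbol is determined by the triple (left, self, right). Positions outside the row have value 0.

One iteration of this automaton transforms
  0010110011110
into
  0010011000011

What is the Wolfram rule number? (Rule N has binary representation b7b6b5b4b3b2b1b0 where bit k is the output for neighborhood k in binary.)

position 9: 111 → 0  (bit 7 = 0)
position 5: 110 → 1  (bit 6 = 1)
position 3: 101 → 0  (bit 5 = 0)
position 6: 100 → 1  (bit 4 = 1)
position 4: 011 → 0  (bit 3 = 0)
position 2: 010 → 1  (bit 2 = 1)
position 1: 001 → 0  (bit 1 = 0)
position 0: 000 → 0  (bit 0 = 0)
bits b7..b0 = 01010100 = 84

84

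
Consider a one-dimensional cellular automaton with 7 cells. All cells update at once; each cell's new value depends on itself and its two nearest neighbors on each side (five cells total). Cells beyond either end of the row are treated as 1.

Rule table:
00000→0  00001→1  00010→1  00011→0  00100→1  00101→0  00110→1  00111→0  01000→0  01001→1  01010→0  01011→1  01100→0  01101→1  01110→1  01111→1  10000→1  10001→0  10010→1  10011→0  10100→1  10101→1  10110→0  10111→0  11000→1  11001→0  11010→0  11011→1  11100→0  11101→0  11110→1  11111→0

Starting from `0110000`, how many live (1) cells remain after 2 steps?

2

1001110
0000101
count of 1: 2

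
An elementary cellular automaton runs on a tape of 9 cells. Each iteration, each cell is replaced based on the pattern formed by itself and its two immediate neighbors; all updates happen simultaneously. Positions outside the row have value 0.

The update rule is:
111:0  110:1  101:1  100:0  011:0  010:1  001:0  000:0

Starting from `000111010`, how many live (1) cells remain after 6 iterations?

1

000001110
000000010
000000010  (fixed point — unchanged through iteration 6)
count of 1: 1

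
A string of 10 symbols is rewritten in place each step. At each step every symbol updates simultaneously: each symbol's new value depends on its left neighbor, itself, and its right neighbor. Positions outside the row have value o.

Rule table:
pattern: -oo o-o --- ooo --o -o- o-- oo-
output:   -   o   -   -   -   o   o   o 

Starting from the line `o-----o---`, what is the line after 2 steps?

-oo----oo-

oo----oo--
-oo----oo-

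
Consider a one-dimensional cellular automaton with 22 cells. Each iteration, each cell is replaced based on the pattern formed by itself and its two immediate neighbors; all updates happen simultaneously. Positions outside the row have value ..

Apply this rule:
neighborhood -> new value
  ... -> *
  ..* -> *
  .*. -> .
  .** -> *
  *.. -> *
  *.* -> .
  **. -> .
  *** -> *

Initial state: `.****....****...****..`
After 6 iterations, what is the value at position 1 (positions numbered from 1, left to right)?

****.*******.******.**
***..******..*****..*.
**.*******.******.**.*
*..******..*****..*...
.*******.******.**.***
*******..*****..*..**.
position 1 holds *

*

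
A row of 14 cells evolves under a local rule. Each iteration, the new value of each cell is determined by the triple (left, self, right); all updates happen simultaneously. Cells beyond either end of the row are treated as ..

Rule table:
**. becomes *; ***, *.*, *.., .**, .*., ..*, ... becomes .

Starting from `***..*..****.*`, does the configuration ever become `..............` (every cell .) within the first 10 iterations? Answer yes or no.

yes

..*........*..
..............
all cells are . at iteration 2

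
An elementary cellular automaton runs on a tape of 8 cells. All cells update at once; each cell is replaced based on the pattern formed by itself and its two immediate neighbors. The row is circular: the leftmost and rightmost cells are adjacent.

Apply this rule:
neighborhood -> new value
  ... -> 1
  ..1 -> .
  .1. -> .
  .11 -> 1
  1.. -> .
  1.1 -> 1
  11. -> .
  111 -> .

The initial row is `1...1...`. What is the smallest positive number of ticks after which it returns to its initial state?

..1...1.
1...1...

2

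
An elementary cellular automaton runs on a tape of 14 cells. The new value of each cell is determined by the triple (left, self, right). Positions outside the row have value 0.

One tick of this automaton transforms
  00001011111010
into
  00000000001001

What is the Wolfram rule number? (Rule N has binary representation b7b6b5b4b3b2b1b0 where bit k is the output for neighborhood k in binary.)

80

position 7: 111 → 0  (bit 7 = 0)
position 10: 110 → 1  (bit 6 = 1)
position 5: 101 → 0  (bit 5 = 0)
position 13: 100 → 1  (bit 4 = 1)
position 6: 011 → 0  (bit 3 = 0)
position 4: 010 → 0  (bit 2 = 0)
position 3: 001 → 0  (bit 1 = 0)
position 0: 000 → 0  (bit 0 = 0)
bits b7..b0 = 01010000 = 80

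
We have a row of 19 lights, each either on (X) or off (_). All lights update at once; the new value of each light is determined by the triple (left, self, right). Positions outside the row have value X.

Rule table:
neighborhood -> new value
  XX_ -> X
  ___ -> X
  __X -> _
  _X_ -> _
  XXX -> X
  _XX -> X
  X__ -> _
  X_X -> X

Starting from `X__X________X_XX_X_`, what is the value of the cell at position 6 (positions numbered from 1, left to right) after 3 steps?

X____XXXXXX__XXXX_X
X_XX_XXXXXX__XXXXXX
XXXXXXXXXXX__XXXXXX
position 6 holds X

X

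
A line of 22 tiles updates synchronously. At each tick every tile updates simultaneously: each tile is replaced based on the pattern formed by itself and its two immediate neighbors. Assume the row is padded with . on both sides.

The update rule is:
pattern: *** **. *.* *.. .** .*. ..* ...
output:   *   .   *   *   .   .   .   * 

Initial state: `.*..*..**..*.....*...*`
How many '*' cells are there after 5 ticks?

7

..*..*...*..****..**..
*..*..**..*..**.*...**
.*..*...*..*...*.**...
..*..**..*..**..*..***
*..*...*..*...*..*..*.
count of *: 7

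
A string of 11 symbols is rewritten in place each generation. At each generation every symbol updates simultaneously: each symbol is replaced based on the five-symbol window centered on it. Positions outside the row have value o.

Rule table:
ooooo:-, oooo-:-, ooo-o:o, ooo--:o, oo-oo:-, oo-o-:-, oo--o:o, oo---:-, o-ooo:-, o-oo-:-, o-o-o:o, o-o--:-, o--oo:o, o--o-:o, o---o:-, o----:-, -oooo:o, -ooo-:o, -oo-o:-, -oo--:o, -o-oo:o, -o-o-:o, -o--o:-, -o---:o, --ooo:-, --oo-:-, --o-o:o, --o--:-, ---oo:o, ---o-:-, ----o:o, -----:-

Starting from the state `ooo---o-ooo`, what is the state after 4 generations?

-oo---oooo-

--o---oo-o-
oo-o-o---oo
-o-oo-o-o-o
-oo---oooo-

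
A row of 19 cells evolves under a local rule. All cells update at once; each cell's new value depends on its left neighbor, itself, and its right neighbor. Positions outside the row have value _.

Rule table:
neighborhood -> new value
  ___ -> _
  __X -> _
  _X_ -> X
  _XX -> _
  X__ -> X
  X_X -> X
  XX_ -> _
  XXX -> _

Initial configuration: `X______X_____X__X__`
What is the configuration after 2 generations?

__X______X_____X__X

XX_____XX____XX_XX_
__X______X_____X__X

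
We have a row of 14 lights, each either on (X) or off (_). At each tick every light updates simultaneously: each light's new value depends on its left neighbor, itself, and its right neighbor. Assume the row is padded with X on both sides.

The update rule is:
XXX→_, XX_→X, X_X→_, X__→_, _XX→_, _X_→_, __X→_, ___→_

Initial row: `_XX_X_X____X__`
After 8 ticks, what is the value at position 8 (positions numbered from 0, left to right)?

tick 1: __X___________
tick 2: ______________
tick 3: ______________  (fixed point — unchanged through tick 8)
position 8 holds _

_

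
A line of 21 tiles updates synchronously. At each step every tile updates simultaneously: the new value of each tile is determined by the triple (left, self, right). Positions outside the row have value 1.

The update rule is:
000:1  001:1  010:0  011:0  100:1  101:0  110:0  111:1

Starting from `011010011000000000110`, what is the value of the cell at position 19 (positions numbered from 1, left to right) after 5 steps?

000001100111111111000
111110011011111110111
111101100001111100011
111000011110111011101
110111101100010001000
position 19 holds 0

0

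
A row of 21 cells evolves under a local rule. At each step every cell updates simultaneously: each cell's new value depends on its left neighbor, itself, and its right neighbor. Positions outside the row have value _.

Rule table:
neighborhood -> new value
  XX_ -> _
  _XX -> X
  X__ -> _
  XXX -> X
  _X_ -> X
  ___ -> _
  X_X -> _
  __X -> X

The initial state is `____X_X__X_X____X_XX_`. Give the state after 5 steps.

___XX_X_XX_X___XX_X__
__XX__X_X__X__XX__X__
_XX__XX_X_XX_XX__XX__
XX__XX__X_X__X__XX___
X__XX__XX_X_XX_XX____

X__XX__XX_X_XX_XX____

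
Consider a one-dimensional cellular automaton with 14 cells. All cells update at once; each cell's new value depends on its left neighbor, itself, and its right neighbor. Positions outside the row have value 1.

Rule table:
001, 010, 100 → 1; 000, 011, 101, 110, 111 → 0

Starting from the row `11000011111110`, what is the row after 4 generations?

10000011100110

generation 1: 00100100000000
generation 2: 11111110000001
generation 3: 00000001000010
generation 4: 10000011100110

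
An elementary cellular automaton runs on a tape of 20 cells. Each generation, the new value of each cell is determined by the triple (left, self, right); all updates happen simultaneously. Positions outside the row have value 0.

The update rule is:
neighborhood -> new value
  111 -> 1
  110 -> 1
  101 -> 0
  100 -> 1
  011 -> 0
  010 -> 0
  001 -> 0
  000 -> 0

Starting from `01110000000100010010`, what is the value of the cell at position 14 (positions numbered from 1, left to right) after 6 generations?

00111000000010001001
00011100000001000100
00001110000000100010
00000111000000010001
00000011100000001000
00000001110000000100
position 14 holds 0

0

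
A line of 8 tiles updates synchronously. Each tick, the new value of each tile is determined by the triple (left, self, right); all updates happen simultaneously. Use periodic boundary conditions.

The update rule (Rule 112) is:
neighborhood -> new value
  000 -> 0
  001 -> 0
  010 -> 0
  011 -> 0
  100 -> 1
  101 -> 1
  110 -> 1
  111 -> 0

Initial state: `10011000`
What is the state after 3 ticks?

00010011

tick 1: 01001100
tick 2: 00100110
tick 3: 00010011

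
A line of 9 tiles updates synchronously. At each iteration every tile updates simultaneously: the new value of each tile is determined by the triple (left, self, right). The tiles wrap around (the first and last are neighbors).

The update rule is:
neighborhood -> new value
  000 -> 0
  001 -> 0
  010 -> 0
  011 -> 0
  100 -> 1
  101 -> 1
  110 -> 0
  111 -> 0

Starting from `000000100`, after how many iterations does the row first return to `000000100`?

iteration 1: 000000010
iteration 2: 000000001
iteration 3: 100000000
iteration 4: 010000000
iteration 5: 001000000
iteration 6: 000100000
iteration 7: 000010000
iteration 8: 000001000
iteration 9: 000000100

9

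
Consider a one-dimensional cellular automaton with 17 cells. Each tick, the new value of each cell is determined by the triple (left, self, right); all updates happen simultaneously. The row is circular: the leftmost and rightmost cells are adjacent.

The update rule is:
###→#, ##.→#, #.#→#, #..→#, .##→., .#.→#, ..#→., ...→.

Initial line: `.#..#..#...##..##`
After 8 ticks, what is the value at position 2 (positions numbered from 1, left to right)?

###.##.##...##..#
####.##.##...##..
.####.##.##...##.
..####.##.##...##
#..####.##.##...#
##..####.##.##...
.##..####.##.##..
..##..####.##.##.
position 2 holds .

.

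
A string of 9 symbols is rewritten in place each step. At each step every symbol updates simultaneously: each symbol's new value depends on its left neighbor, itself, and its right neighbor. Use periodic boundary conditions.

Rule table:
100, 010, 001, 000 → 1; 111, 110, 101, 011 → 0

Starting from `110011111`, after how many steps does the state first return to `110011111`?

2

001100000
110011111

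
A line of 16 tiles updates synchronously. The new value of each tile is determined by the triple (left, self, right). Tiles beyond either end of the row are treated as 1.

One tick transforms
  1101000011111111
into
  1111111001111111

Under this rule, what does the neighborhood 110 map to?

1

At position 1 the neighborhood is 110; the next row has 1 there.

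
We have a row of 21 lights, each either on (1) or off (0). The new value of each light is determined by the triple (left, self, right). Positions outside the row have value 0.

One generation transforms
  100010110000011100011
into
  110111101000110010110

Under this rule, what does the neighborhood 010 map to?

At position 0 the neighborhood is 010; the next row has 1 there.

1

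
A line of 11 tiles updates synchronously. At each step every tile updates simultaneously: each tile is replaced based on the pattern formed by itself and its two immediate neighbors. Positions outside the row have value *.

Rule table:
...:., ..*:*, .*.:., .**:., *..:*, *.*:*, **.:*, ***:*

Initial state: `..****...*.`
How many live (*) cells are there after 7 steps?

10

**.****.*.*
***.****.*.
****.****.*
*****.****.
******.****
*******.***
********.**
count of *: 10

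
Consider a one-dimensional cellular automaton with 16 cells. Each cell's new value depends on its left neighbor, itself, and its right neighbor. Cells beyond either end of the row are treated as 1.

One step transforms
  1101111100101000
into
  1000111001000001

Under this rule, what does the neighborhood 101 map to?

At position 2 the neighborhood is 101; the next row has 0 there.

0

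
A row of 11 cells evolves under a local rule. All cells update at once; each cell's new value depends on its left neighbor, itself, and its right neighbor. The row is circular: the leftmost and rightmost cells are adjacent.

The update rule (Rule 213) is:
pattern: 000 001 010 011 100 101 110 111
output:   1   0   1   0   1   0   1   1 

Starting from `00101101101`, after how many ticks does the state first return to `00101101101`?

10100100101
10110110100
10010010110
11011010010
01001011010
01101001011
00101101001
10100101101
10110100100
10010110110
11010010010
01011011010
01001001011
01101101001
00100101101
10110100101
10010110100
11010010110
01011010010
01001011011
01101001001
00101101101

22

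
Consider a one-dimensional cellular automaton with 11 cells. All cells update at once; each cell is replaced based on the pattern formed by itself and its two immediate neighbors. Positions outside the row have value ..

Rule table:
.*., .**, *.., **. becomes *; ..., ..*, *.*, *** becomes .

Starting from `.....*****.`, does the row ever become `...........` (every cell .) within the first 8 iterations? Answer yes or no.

no

.....*...**
.....**..**
.....***.**
.....*.*.**
.....*.*.**  (fixed point — unchanged through iteration 8)
iteration 8 is .....*.*.**, still not uniform .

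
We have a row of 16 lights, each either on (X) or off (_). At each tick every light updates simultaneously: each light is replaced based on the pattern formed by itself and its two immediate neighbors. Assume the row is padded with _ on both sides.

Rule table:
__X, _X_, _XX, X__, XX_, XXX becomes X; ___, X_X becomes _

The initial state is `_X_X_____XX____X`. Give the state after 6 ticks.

XX_XXX_XXXXXXXXX

tick 1: XX_XX___XXXX__XX
tick 2: XX_XXX_XXXXXXXXX
tick 3: XX_XXX_XXXXXXXXX  (fixed point — unchanged through tick 6)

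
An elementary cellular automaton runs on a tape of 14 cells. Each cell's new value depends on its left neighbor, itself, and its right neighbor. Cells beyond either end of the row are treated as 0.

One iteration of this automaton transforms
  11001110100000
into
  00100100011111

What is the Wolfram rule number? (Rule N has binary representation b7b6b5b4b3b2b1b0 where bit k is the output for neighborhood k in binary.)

position 5: 111 → 1  (bit 7 = 1)
position 1: 110 → 0  (bit 6 = 0)
position 7: 101 → 0  (bit 5 = 0)
position 2: 100 → 1  (bit 4 = 1)
position 0: 011 → 0  (bit 3 = 0)
position 8: 010 → 0  (bit 2 = 0)
position 3: 001 → 0  (bit 1 = 0)
position 10: 000 → 1  (bit 0 = 1)
bits b7..b0 = 10010001 = 145

145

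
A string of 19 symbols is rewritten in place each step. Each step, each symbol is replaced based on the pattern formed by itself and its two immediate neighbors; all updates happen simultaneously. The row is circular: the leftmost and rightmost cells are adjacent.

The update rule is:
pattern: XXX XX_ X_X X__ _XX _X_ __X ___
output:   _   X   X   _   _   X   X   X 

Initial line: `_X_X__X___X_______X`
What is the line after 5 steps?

XX_XX_______X_XXXXX

XXXX_XX_XXX_XXXXXXX
___XX_XX__XX_______
XXX_XX_X_X_X_XXXXXX
__XX_XXXXXXXX______
XX_XX_______X_XXXXX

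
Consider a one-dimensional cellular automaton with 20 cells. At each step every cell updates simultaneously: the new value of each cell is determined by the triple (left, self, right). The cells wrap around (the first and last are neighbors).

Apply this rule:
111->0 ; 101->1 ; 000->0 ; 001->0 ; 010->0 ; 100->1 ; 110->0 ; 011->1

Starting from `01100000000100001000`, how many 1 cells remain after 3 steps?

4

01010000000010000100
00101000000001000010
00010100000000100001
count of 1: 4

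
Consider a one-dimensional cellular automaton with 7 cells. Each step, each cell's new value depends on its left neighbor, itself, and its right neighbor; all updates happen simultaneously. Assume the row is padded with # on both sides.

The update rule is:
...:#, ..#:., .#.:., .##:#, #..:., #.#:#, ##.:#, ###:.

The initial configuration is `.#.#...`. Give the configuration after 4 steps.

step 1: #.#..#.
step 2: ##....#
step 3: .#.##.#
step 4: #.#####

#.#####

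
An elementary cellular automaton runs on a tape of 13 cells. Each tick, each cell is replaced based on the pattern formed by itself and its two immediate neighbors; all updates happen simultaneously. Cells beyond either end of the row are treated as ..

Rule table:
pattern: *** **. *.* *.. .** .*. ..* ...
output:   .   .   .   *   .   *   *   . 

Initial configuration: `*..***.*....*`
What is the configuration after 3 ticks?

..*******..*.

tick 1: ***....**..**
tick 2: ...*..*..**..
tick 3: ..*******..*.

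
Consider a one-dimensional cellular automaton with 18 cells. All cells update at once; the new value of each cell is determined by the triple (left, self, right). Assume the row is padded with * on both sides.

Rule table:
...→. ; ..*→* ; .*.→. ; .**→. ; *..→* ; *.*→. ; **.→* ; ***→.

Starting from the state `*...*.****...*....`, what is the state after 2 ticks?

tick 1: **.*.....**.*.*..*
tick 2: .*..*...*.*....**.

.*..*...*.*....**.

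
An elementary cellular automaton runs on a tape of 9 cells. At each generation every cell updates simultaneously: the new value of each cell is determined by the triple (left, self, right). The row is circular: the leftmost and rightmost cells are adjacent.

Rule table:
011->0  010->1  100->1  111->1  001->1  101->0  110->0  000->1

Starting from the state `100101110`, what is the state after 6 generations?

111100100
011011111
000001110
111110101
111100100  (repeats generation 1; period 4)
generation 6: 011011111

011011111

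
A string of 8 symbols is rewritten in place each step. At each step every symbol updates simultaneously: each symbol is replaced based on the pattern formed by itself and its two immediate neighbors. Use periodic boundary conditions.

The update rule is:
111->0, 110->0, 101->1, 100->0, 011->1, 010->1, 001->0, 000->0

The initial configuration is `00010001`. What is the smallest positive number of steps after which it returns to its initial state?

00010001

1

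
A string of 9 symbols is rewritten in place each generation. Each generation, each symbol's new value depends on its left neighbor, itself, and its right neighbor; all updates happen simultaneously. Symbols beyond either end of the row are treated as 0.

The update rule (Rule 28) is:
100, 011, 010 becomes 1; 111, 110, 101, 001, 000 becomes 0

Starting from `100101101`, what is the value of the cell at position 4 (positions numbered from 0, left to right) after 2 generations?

0

110101001
100101101
position 4 holds 0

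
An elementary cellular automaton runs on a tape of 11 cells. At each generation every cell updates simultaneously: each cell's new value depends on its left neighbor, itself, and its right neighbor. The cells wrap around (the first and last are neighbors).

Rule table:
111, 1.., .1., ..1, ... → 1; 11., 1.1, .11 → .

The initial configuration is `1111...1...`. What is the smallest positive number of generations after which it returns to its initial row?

4

generation 1: .11.1111111
generation 2: .....11111.
generation 3: 11111.111.1
generation 4: 1111...1...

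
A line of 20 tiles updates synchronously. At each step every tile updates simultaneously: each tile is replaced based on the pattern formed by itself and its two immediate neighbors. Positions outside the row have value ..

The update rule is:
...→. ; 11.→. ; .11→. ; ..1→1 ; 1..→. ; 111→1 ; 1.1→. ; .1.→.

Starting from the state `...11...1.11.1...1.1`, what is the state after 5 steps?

step 1: ..1....1........1...
step 2: .1....1........1....
step 3: 1....1........1.....
step 4: ....1........1......
step 5: ...1........1.......

...1........1.......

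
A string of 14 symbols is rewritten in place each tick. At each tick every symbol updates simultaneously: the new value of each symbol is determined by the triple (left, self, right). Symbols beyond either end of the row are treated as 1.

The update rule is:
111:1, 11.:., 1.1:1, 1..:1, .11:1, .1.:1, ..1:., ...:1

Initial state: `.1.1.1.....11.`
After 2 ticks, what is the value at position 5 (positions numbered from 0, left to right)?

1111111111.1.1
111111111.1111
position 5 holds 1

1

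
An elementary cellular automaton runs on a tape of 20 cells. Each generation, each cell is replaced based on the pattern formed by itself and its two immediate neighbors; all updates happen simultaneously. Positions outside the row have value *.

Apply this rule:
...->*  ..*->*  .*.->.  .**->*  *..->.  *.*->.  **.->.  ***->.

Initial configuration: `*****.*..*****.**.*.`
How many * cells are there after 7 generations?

5

........**.....*....
.********..****..***
.*........**....**..
...********..****..*
.***........**....**
.*...********..****.
...***........**....
count of *: 5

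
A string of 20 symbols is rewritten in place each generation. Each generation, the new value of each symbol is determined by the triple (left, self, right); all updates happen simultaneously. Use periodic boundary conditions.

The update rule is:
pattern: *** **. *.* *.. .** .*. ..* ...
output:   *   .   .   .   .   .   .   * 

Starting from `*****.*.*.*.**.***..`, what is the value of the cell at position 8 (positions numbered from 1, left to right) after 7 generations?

generation 1: .***............*...
generation 2: ..*..**********...**
generation 3: ......********..*...
generation 4: *****..******.....**
generation 5: ****....****..***..*
generation 6: ***..**..**....*....
generation 7: .*..........**...**.
position 8 holds .

.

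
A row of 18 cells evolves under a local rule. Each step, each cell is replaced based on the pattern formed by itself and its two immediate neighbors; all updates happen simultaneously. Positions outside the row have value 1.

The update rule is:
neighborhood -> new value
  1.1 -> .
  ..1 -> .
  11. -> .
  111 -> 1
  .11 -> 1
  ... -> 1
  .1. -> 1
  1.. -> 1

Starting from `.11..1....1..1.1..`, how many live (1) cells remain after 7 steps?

.1.1.1111.11.1.11.
.1.1.111..1..1.1..
.1.1.11.1.11.1.11.
.1.1.1..1.1..1.1..
.1.1.11.1.11.1.11.  (repeats step 3; period 2)
step 7: .1.1.11.1.11.1.11.
count of 1: 10

10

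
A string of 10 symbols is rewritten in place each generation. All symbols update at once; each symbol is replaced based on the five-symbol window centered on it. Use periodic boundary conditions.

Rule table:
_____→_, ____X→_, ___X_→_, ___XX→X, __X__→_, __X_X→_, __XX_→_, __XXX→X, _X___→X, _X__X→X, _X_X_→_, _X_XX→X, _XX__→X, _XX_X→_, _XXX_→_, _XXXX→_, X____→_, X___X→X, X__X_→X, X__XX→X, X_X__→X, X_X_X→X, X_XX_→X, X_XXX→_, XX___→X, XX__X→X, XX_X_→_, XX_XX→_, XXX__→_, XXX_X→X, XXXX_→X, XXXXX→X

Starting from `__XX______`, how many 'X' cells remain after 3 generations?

4

generation 1: _X_XX_____
generation 2: __XXXX____
generation 3: _XX_X_X___
count of X: 4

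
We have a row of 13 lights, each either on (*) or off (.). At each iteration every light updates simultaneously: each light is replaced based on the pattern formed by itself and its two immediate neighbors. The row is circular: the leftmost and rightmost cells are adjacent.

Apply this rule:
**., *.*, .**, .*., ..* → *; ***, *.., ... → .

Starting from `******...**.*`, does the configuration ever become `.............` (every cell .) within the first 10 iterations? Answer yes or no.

.....*..*****
....**.**...*
...******..**
..**....*.***
.***...****.*
**.*..**..***
.***.***.**..
**.***.****..
****.***..*.*
...***.*.****
iteration 10 is ...***.*.****, still not uniform .

no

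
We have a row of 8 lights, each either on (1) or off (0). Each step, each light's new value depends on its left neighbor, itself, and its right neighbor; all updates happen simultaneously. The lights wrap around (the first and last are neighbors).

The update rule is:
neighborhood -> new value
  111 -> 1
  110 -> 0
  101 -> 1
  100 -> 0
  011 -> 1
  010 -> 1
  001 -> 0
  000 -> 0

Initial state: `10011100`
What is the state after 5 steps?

step 1: 10011000
step 2: 10010000
step 3: 10010000  (fixed point — unchanged through step 5)

10010000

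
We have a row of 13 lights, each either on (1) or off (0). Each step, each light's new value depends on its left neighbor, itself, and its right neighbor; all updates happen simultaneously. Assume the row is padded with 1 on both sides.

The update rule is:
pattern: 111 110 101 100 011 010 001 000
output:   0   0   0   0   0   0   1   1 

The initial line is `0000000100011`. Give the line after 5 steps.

0111111110011

step 1: 0111111001100
step 2: 0000000010001
step 3: 0111111100110
step 4: 0000000001000
step 5: 0111111110011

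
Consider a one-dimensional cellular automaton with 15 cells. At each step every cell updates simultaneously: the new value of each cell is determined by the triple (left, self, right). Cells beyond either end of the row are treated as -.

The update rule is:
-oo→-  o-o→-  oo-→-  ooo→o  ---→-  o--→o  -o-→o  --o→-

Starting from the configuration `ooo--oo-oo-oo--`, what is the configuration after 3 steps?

-o---o---------

step 1: -o-o---------o-
step 2: -o-oo--------oo
step 3: -o---o---------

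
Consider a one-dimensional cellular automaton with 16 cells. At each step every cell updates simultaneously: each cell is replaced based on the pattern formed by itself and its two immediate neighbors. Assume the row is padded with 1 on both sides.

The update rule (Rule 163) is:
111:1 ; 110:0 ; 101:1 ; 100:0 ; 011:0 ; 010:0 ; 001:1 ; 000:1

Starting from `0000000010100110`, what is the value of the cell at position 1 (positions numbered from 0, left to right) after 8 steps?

0111111101001001
1011111010010010
0101110100100101
1010101001001010
0101010010010101
1010100100101010
0101001001010101
1010010010101010
position 1 holds 0

0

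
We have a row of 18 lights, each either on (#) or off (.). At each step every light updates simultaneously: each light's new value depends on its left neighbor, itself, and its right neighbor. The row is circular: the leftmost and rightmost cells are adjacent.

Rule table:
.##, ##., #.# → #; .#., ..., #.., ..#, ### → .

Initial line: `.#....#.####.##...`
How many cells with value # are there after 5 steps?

.......##..####...
.......##..#..#...
.......##.........
.......##.........  (fixed point — unchanged through step 5)
count of #: 2

2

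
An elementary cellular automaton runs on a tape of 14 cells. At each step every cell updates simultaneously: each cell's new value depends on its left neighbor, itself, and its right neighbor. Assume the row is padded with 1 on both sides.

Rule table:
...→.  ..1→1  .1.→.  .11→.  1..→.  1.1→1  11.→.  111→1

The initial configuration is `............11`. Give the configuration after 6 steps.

......1.1.1.1.

...........1.1
..........1.1.
.........1.1.1
........1.1.1.
.......1.1.1.1
......1.1.1.1.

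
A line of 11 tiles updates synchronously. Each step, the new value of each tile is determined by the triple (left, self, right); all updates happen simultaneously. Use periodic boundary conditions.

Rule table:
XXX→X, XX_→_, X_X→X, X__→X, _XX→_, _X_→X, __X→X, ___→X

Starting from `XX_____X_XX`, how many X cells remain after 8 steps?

step 1: X_XXXXXXX_X
step 2: _X_XXXXX_X_
step 3: XXX_XXX_XXX
step 4: XX_X_X_X_XX
step 5: X_XXXXXXX_X  (repeats step 1; period 4)
step 8: XX_X_X_X_XX
count of X: 7

7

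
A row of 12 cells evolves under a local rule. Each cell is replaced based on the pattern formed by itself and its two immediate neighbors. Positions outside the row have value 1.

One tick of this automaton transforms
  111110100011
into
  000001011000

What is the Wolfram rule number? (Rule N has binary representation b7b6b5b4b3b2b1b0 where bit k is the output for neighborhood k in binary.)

49

position 0: 111 → 0  (bit 7 = 0)
position 4: 110 → 0  (bit 6 = 0)
position 5: 101 → 1  (bit 5 = 1)
position 7: 100 → 1  (bit 4 = 1)
position 10: 011 → 0  (bit 3 = 0)
position 6: 010 → 0  (bit 2 = 0)
position 9: 001 → 0  (bit 1 = 0)
position 8: 000 → 1  (bit 0 = 1)
bits b7..b0 = 00110001 = 49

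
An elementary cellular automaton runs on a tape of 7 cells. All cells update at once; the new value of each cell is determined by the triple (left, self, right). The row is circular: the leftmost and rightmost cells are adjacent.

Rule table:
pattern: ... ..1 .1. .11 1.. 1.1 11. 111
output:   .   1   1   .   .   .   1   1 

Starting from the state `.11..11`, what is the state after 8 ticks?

..1.1.1
.11.1.1
..1.1.1  (repeats tick 1; period 2)
tick 8: .11.1.1

.11.1.1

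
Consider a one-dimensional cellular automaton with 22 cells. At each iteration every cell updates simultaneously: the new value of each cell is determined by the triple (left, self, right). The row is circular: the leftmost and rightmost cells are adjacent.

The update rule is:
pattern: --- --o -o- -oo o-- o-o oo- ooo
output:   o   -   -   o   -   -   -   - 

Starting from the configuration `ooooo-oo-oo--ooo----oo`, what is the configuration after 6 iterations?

------o--o---o---oo-o-
ooooo------o---o-o----
o-----oooo---o-----oo-
--ooo-o----o---ooo-o--
o-o-----oo---o-o-----o
----ooo-o--o-----ooo-o

----ooo-o--o-----ooo-o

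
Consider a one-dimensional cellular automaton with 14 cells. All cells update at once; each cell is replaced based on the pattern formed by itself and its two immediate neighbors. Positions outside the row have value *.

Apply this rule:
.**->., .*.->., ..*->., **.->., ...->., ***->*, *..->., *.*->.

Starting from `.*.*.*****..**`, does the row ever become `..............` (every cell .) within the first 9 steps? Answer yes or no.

step 1: ......***....*
step 2: .......*......
step 3: ..............
all cells are . at step 3

yes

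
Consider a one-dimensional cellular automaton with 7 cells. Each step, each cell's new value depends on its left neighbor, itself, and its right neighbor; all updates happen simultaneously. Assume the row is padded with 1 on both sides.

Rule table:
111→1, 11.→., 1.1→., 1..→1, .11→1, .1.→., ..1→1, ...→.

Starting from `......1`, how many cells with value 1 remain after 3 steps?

5

step 1: 1....11
step 2: .1..111
step 3: ..11111
count of 1: 5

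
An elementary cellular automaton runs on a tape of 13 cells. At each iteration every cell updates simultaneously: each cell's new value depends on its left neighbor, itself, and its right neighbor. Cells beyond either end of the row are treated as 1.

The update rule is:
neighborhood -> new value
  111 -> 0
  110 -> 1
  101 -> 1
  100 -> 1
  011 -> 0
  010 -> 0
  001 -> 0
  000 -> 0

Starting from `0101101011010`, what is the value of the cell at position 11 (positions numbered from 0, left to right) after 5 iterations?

1010110101101
1101011010110
0110101101011
1011010110100
1101101011010
position 11 holds 1

1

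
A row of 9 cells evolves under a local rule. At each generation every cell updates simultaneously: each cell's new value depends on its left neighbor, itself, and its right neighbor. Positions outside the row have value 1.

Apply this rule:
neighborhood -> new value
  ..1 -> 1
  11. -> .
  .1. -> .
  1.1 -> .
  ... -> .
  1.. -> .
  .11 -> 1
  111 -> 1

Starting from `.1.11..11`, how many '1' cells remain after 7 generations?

...1..111
..1..1111
.1..11111
...111111
..1111111
.11111111
.11111111
count of 1: 8

8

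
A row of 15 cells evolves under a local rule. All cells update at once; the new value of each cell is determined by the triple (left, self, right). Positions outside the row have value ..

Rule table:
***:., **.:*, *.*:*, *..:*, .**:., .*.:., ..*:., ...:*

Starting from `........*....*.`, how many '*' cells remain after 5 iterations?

9

*******..***..*
......**...**..
*****..***..***
....**...**...*
***..***..***..
count of *: 9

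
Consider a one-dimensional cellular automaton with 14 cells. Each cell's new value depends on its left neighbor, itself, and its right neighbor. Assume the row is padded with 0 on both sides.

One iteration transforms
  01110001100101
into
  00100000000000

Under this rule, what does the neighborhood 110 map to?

At position 3 the neighborhood is 110; the next row has 0 there.

0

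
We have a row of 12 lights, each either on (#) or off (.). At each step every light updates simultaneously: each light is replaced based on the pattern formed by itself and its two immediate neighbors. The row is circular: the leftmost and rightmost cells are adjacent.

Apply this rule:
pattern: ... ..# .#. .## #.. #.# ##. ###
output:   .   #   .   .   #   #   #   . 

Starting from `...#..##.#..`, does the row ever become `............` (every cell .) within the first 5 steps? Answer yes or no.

..#.##.##.#.
.#.#.##.##.#
#.#.#.##.##.
.#.#.#.##.##
#.#.#.#.##.#
step 5 is #.#.#.#.##.#, still not uniform .

no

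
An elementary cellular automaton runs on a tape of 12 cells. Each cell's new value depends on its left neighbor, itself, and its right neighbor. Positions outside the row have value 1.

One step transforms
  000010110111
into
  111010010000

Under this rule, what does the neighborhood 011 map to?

0

At position 6 the neighborhood is 011; the next row has 0 there.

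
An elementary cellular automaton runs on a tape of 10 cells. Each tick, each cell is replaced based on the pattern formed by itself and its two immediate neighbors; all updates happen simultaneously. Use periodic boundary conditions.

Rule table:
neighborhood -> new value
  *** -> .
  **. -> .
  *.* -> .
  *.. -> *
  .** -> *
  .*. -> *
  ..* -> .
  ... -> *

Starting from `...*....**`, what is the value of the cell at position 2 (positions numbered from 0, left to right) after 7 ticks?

.

**.****.*.
*..*....*.
**.****.*.  (repeats tick 1; period 2)
tick 7: **.****.*.
position 2 holds .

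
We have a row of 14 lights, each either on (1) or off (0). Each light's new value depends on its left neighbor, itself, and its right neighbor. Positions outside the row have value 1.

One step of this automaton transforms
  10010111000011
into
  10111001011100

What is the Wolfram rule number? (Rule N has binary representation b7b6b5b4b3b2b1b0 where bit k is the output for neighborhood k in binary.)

103

position 6: 111 → 0  (bit 7 = 0)
position 0: 110 → 1  (bit 6 = 1)
position 4: 101 → 1  (bit 5 = 1)
position 1: 100 → 0  (bit 4 = 0)
position 5: 011 → 0  (bit 3 = 0)
position 3: 010 → 1  (bit 2 = 1)
position 2: 001 → 1  (bit 1 = 1)
position 9: 000 → 1  (bit 0 = 1)
bits b7..b0 = 01100111 = 103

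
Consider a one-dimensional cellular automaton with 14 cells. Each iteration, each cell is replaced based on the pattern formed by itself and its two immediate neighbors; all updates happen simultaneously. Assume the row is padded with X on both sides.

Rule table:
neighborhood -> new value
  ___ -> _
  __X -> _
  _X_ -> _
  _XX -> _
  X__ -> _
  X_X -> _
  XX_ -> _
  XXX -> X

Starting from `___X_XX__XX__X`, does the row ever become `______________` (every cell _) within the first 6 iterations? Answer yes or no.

iteration 1: ______________
all cells are _ at iteration 1

yes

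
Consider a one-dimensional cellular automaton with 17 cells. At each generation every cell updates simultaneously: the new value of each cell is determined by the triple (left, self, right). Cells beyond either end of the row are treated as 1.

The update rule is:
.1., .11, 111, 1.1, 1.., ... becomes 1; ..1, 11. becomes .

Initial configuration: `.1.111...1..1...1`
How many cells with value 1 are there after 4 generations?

11111.11.11.111.1
1111.11.11.111.11
111.11.11.111.111
11.11.11.111.1111
count of 1: 13

13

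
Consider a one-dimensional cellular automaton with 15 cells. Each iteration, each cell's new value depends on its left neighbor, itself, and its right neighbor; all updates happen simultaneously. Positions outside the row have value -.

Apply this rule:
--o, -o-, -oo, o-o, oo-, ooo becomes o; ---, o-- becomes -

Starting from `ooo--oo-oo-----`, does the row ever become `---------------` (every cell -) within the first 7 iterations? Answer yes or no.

ooo-oooooo-----
oooooooooo-----
oooooooooo-----  (fixed point — unchanged through iteration 7)
iteration 7 is oooooooooo-----, still not uniform -

no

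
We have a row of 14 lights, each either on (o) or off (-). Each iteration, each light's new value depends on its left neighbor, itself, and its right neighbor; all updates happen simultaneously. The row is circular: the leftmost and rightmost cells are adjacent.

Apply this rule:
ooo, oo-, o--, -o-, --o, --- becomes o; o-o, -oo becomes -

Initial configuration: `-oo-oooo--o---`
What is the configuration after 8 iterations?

o-o--ooooooooo
o-ooo-oooooooo
o--oo--ooooooo
ooo-ooo-oooooo
ooo--oo--ooooo
ooooo-ooo-oooo
ooooo--oo--ooo
ooooooo-ooo-oo

ooooooo-ooo-oo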